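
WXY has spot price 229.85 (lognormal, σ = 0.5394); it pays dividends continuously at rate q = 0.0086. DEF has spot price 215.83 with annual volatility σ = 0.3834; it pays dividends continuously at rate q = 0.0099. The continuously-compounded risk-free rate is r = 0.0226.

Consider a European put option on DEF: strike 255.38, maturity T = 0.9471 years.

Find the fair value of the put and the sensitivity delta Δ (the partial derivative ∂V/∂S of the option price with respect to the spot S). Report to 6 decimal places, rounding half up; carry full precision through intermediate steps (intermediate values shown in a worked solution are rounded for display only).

σ√T = 0.3834·√0.9471 = 0.373121
d₁ = (ln(S/K) + (r−q+σ²/2)T) / (σ√T) = (ln(215.83/255.38) + (0.0226−0.0099+0.3834²/2)·0.9471) / 0.373121 = (-0.168262 + 0.081638) / 0.373121 = -0.232160
d₂ = d₁ − σ√T = -0.232160 − 0.373121 = -0.605281
e^{−rT} = 0.978823
e^{−qT} = 0.990668
N(−d₁) = 0.591793,  N(−d₂) = 0.727504
Put price V = K·e^{−rT}·N(−d₂) − S·e^{−qT}·N(−d₁) = 181.855440 − 126.534664 = 55.320776
Δ = −e^{−qT}·N(−d₁) = -0.586270

price = 55.320776
Δ = -0.586270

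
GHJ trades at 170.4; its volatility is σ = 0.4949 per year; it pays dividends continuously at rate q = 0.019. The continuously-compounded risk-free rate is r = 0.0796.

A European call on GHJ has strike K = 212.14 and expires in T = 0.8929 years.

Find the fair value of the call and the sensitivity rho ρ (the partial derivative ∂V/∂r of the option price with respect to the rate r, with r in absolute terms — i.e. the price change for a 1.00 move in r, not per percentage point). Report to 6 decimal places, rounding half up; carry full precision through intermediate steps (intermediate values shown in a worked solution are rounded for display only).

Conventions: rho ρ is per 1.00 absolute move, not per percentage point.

σ√T = 0.4949·√0.8929 = 0.467648
d₁ = (ln(S/K) + (r−q+σ²/2)T) / (σ√T) = (ln(170.4/212.14) + (0.0796−0.019+0.4949²/2)·0.8929) / 0.467648 = (-0.219098 + 0.163457) / 0.467648 = -0.118980
d₂ = d₁ − σ√T = -0.118980 − 0.467648 = -0.586628
e^{−rT} = 0.931392
e^{−qT} = 0.983178
N(d₁) = 0.452645,  N(d₂) = 0.278727
Call price V = S·e^{−qT}·N(d₁) − K·e^{−rT}·N(d₂) = 75.833297 − 55.072379 = 20.760918
ρ = K·T·e^{−rT}·N(d₂) = 49.174127

price = 20.760918
ρ = 49.174127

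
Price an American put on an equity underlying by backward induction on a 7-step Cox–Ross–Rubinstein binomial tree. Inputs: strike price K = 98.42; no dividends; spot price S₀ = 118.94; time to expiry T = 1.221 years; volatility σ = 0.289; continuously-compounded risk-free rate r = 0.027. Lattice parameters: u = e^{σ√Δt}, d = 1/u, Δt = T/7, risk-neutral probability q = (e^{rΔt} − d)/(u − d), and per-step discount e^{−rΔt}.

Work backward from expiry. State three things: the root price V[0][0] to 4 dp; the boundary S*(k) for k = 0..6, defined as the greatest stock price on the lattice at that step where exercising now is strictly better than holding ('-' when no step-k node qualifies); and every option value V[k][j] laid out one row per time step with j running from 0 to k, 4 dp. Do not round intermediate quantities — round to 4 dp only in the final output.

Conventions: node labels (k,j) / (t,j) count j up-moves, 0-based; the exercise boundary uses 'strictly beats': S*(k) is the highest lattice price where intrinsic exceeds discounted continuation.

price = 5.0822
boundary = - - - - - 65.0476 73.3924
tree:
5.0822
7.9509 2.1379
12.0992 3.6992 0.5294
17.7876 6.2803 1.0416 0.0000
25.0387 10.3930 2.0495 0.0000 0.0000
33.3724 16.5846 4.0327 0.0000 0.0000 0.0000
40.7683 25.0276 7.9347 0.0000 0.0000 0.0000 0.0000
47.3233 33.3724 15.6124 0.0000 0.0000 0.0000 0.0000 0.0000

Δt=0.17443, u=1.12829, d=0.88630, q=0.48937, disc=e^(-rΔt)=0.99530
k=7 terminal: V=max(K-S,0) → 47.3233 33.3724 15.6124 0.0000 0.0000 0.0000 0.0000 0.0000
k=6: j=0 S=57.6517 intr=40.7683 cont=40.3058 V=40.7683[EX]; j=1 S=73.3924 intr=25.0276 cont=24.5652 V=25.0276[EX]; j=2 S=93.4307 intr=4.9893 cont=7.9347 V=7.9347[hold]; j=3 S=118.9400 intr=0.0000 cont=0.0000 V=0.0000[hold]; j=4 S=151.4142 intr=0.0000 cont=0.0000 V=0.0000[hold]; j=5 S=192.7547 intr=0.0000 cont=0.0000 V=0.0000[hold]; j=6 S=245.3825 intr=0.0000 cont=0.0000 V=0.0000[hold]  S*(6)=73.3924
k=5: j=0 S=65.0476 intr=33.3724 cont=32.9099 V=33.3724[EX]; j=1 S=82.8076 intr=15.6124 cont=16.5846 V=16.5846[hold]; j=2 S=105.4165 intr=0.0000 cont=4.0327 V=4.0327[hold]; j=3 S=134.1984 intr=0.0000 cont=0.0000 V=0.0000[hold]; j=4 S=170.8385 intr=0.0000 cont=0.0000 V=0.0000[hold]; j=5 S=217.4825 intr=0.0000 cont=0.0000 V=0.0000[hold]  S*(5)=65.0476
k=4: j=0 S=73.3924 intr=25.0276 cont=25.0387 V=25.0387[hold]; j=1 S=93.4307 intr=4.9893 cont=10.3930 V=10.3930[hold]; j=2 S=118.9400 intr=0.0000 cont=2.0495 V=2.0495[hold]; j=3 S=151.4142 intr=0.0000 cont=0.0000 V=0.0000[hold]; j=4 S=192.7547 intr=0.0000 cont=0.0000 V=0.0000[hold]  S*(4)=-
k=3: j=0 S=82.8076 intr=15.6124 cont=17.7876 V=17.7876[hold]; j=1 S=105.4165 intr=0.0000 cont=6.2803 V=6.2803[hold]; j=2 S=134.1984 intr=0.0000 cont=1.0416 V=1.0416[hold]; j=3 S=170.8385 intr=0.0000 cont=0.0000 V=0.0000[hold]  S*(3)=-
k=2: j=0 S=93.4307 intr=4.9893 cont=12.0992 V=12.0992[hold]; j=1 S=118.9400 intr=0.0000 cont=3.6992 V=3.6992[hold]; j=2 S=151.4142 intr=0.0000 cont=0.5294 V=0.5294[hold]  S*(2)=-
k=1: j=0 S=105.4165 intr=0.0000 cont=7.9509 V=7.9509[hold]; j=1 S=134.1984 intr=0.0000 cont=2.1379 V=2.1379[hold]  S*(1)=-
k=0: j=0 S=118.9400 intr=0.0000 cont=5.0822 V=5.0822[hold]  S*(0)=-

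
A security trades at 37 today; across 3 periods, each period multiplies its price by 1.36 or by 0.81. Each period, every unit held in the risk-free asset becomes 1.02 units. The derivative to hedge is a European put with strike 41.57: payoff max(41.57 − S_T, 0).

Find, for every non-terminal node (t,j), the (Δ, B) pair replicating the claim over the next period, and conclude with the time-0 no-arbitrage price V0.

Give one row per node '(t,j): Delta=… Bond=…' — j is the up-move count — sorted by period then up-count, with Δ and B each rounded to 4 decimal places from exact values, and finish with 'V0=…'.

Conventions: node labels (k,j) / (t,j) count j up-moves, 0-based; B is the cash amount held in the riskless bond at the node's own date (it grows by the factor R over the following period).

(0,0): Delta=-0.4317 Bond=24.3799
(1,0): Delta=-0.6852 Bond=32.4634
(1,1): Delta=-0.1873 Bond=12.5694
(2,0): Delta=-1.0000 Bond=40.7549
(2,1): Delta=-0.3816 Bond=20.7395
(2,2): Delta=0.0000 Bond=0.0000
V0=8.4055

Under the risk-neutral measure, an up-move has probability p* = (R−d)/(u−d) = 0.3818 and values discount at R = 1.02.
Payoffs at expiry: V(3,0)=21.9067, V(3,1)=8.5550, V(3,2)=0.0000, V(3,3)=0.0000
(2,0): S=24.2757. Δ = (V_up−V_dn)/(S_up−S_dn) = (8.5550−21.9067)/(33.0150−19.6633) = -1.0000. V = [p*·8.5550 + (1−p*)·21.9067]/1.02 = 16.4792. B = V − Δ·S = 40.7549.
(2,1): S=40.7592. Δ = (V_up−V_dn)/(S_up−S_dn) = (0.0000−8.5550)/(55.4325−33.0150) = -0.3816. V = [p*·0.0000 + (1−p*)·8.5550]/1.02 = 5.1849. B = V − Δ·S = 20.7395.
(2,2): S=68.4352. Δ = (V_up−V_dn)/(S_up−S_dn) = (0.0000−0.0000)/(93.0719−55.4325) = 0.0000. V = [p*·0.0000 + (1−p*)·0.0000]/1.02 = 0.0000. B = V − Δ·S = 0.0000.
(1,0): S=29.9700. Δ = (V_up−V_dn)/(S_up−S_dn) = (5.1849−16.4792)/(40.7592−24.2757) = -0.6852. V = [p*·5.1849 + (1−p*)·16.4792]/1.02 = 11.9283. B = V − Δ·S = 32.4634.
(1,1): S=50.3200. Δ = (V_up−V_dn)/(S_up−S_dn) = (0.0000−5.1849)/(68.4352−40.7592) = -0.1873. V = [p*·0.0000 + (1−p*)·5.1849]/1.02 = 3.1424. B = V − Δ·S = 12.5694.
(0,0): S=37.0000. Δ = (V_up−V_dn)/(S_up−S_dn) = (3.1424−11.9283)/(50.3200−29.9700) = -0.4317. V = [p*·3.1424 + (1−p*)·11.9283]/1.02 = 8.4055. B = V − Δ·S = 24.3799.
Sanity check at the root: Δ(0,0)·S0 + B(0,0) reproduces V0 = 8.4055.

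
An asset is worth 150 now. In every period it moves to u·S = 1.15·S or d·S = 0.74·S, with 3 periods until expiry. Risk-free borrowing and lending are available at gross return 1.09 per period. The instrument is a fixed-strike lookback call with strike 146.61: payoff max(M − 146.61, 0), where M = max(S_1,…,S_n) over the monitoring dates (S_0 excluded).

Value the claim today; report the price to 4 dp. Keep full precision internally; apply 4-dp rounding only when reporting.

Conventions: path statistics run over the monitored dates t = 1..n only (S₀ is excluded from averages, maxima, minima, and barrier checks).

Set p* = 0.8537 (from d < R < u); the path-dependent value is the discounted p*-expectation over all price paths.
Enumerate all 2^3 = 8 price paths (U = up ×1.15, D = down ×0.74); each path with k up-moves has probability p*^k·(1−p*)^(3−k).
DDD: M=111.0000, payoff=0.0000, prob=0.003134
UDD: M=172.5000, payoff=25.8900, prob=0.018282
DUD: M=127.6500, payoff=0.0000, prob=0.018282
UUD: M=198.3750, payoff=51.7650, prob=0.106644
DDU: M=111.0000, payoff=0.0000, prob=0.018282
UDU: M=172.5000, payoff=25.8900, prob=0.106644
DUU: M=146.7975, payoff=0.1875, prob=0.106644
UUU: M=228.1312, payoff=81.5212, prob=0.622089
Price = Σ prob·payoff / R^3 = 59.488216 / 1.295029 = 45.9358

price = 45.9358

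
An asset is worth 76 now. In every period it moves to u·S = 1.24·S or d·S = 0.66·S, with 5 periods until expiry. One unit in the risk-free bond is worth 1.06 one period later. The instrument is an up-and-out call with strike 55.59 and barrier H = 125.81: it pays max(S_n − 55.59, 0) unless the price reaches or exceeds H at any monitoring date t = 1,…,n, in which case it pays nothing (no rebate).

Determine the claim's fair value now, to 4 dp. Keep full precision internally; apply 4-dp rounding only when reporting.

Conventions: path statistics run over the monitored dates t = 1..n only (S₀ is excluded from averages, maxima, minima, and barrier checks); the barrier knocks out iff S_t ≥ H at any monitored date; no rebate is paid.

price = 11.5150

Risk-neutral up-probability p* = (R−d)/(u−d) = (1.06−0.66)/(1.24−0.66) = 0.6897; the claim prices as the p*-weighted sum of path payoffs discounted by R^5.
Enumerate all 2^5 = 32 price paths (U = up ×1.24, D = down ×0.66); each path with k up-moves has probability p*^k·(1−p*)^(5−k).
DDDDD: M=50.1600, payoff=0.0000, prob=0.002879
UDDDD: M=94.2400, payoff=0.0000, prob=0.006397
DUDDD: M=62.1984, payoff=0.0000, prob=0.006397
UUDDD: M=116.8576, payoff=0.0000, prob=0.014217
DDUDD: M=50.1600, payoff=0.0000, prob=0.006397
UDUDD: M=94.2400, payoff=0.0000, prob=0.014217
DUUDD: M=77.1260, payoff=0.0000, prob=0.014217
UUUDD: M=144.9034, payoff=0.0000, prob=0.031593
DDDUD: M=50.1600, payoff=0.0000, prob=0.006397
UDDUD: M=94.2400, payoff=0.0000, prob=0.014217
DUDUD: M=62.1984, payoff=0.0000, prob=0.014217
UUDUD: M=116.8576, payoff=7.5299, prob=0.031593
DDUUD: M=50.9032, payoff=0.0000, prob=0.014217
UDUUD: M=95.6363, payoff=7.5299, prob=0.031593
DUUUD: M=95.6363, payoff=7.5299, prob=0.031593
UUUUD: M=179.6802, payoff=0.0000, prob=0.070206
DDDDU: M=50.1600, payoff=0.0000, prob=0.006397
UDDDU: M=94.2400, payoff=0.0000, prob=0.014217
DUDDU: M=62.1984, payoff=0.0000, prob=0.014217
UUDDU: M=116.8576, payoff=7.5299, prob=0.031593
DDUDU: M=50.1600, payoff=0.0000, prob=0.014217
UDUDU: M=94.2400, payoff=7.5299, prob=0.031593
DUUDU: M=77.1260, payoff=7.5299, prob=0.031593
UUUDU: M=144.9034, payoff=0.0000, prob=0.070206
DDDUU: M=50.1600, payoff=0.0000, prob=0.014217
UDDUU: M=94.2400, payoff=7.5299, prob=0.031593
DUDUU: M=63.1199, payoff=7.5299, prob=0.031593
UUDUU: M=118.5890, payoff=62.9990, prob=0.070206
DDUUU: M=63.1199, payoff=7.5299, prob=0.031593
UDUUU: M=118.5890, payoff=62.9990, prob=0.070206
DUUUU: M=118.5890, payoff=62.9990, prob=0.070206
UUUUU: M=222.8035, payoff=0.0000, prob=0.156013
Price = Σ prob·payoff / R^5 = 15.409672 / 1.338226 = 11.5150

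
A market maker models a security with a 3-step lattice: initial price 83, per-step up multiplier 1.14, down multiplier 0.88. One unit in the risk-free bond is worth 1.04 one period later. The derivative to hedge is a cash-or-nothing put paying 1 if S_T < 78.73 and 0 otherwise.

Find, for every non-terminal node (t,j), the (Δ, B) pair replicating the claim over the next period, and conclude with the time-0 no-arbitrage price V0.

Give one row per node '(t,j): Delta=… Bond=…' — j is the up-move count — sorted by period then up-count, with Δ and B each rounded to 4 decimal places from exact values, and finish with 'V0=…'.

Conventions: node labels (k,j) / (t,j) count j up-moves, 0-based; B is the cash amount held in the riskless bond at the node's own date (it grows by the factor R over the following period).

Under the risk-neutral measure, an up-move has probability p* = (R−d)/(u−d) = 0.6154 and values discount at R = 1.04.
Expiry values: V(3,0)=1.0000, V(3,1)=1.0000, V(3,2)=0.0000, V(3,3)=0.0000
(2,0): S=64.2752. Δ = (V_up−V_dn)/(S_up−S_dn) = (1.0000−1.0000)/(73.2737−56.5622) = 0.0000. V = [p*·1.0000 + (1−p*)·1.0000]/1.04 = 0.9615. B = V − Δ·S = 0.9615.
(2,1): S=83.2656. Δ = (V_up−V_dn)/(S_up−S_dn) = (0.0000−1.0000)/(94.9228−73.2737) = -0.0462. V = [p*·0.0000 + (1−p*)·1.0000]/1.04 = 0.3698. B = V − Δ·S = 4.2160.
(2,2): S=107.8668. Δ = (V_up−V_dn)/(S_up−S_dn) = (0.0000−0.0000)/(122.9682−94.9228) = 0.0000. V = [p*·0.0000 + (1−p*)·0.0000]/1.04 = 0.0000. B = V − Δ·S = 0.0000.
(1,0): S=73.0400. Δ = (V_up−V_dn)/(S_up−S_dn) = (0.3698−0.9615)/(83.2656−64.2752) = -0.0312. V = [p*·0.3698 + (1−p*)·0.9615]/1.04 = 0.5744. B = V − Δ·S = 2.8503.
(1,1): S=94.6200. Δ = (V_up−V_dn)/(S_up−S_dn) = (0.0000−0.3698)/(107.8668−83.2656) = -0.0150. V = [p*·0.0000 + (1−p*)·0.3698]/1.04 = 0.1368. B = V − Δ·S = 1.5592.
(0,0): S=83.0000. Δ = (V_up−V_dn)/(S_up−S_dn) = (0.1368−0.5744)/(94.6200−73.0400) = -0.0203. V = [p*·0.1368 + (1−p*)·0.5744]/1.04 = 0.2934. B = V − Δ·S = 1.9767.
Verification: the root portfolio costs Δ(0,0)·S0 + B(0,0) = 0.2934, matching V0.

(0,0): Delta=-0.0203 Bond=1.9767
(1,0): Delta=-0.0312 Bond=2.8503
(1,1): Delta=-0.0150 Bond=1.5592
(2,0): Delta=0.0000 Bond=0.9615
(2,1): Delta=-0.0462 Bond=4.2160
(2,2): Delta=0.0000 Bond=0.0000
V0=0.2934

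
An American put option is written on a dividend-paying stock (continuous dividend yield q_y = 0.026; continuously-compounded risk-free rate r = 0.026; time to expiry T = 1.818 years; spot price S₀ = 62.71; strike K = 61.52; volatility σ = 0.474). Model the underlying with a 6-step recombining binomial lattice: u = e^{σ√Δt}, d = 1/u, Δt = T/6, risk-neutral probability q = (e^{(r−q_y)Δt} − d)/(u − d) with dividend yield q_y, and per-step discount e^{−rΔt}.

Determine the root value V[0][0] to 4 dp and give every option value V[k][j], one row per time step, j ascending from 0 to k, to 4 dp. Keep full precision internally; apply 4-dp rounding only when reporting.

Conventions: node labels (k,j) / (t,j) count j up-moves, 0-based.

price = 14.0051
tree:
14.0051
19.3020 7.3837
25.7150 11.3281 2.3977
32.8522 16.9174 4.2783 0.0000
39.4359 24.3058 7.6340 0.0000 0.0000
44.5076 32.8522 13.6217 0.0000 0.0000 0.0000
48.4145 39.4359 24.3058 0.0000 0.0000 0.0000 0.0000

Δt=0.30300  u=1.29812  d=0.77035  q=0.43514  discount=0.99215
step 6 (expiry): payoffs max(K−S,0) = 48.4145 39.4359 24.3058 0.0000 0.0000 0.0000 0.0000
k=5: (k=5,j=0): S=17.0124, K−S=44.5076, hold=44.1583 ⇒ V=44.5076 exercise | (k=5,j=1): S=28.6678, K−S=32.8522, hold=32.5944 ⇒ V=32.8522 exercise | (k=5,j=2): S=48.3084, K−S=13.2116, hold=13.6217 ⇒ V=13.6217 continue | (k=5,j=3): S=81.4050, K−S=0.0000, hold=0.0000 ⇒ V=0.0000 continue | (k=5,j=4): S=137.1763, K−S=0.0000, hold=0.0000 ⇒ V=0.0000 continue | (k=5,j=5): S=231.1571, K−S=0.0000, hold=0.0000 ⇒ V=0.0000 continue
k=4: (k=4,j=0): S=22.0841, K−S=39.4359, hold=39.1264 ⇒ V=39.4359 exercise | (k=4,j=1): S=37.2142, K−S=24.3058, hold=24.2921 ⇒ V=24.3058 exercise | (k=4,j=2): S=62.7100, K−S=0.0000, hold=7.6340 ⇒ V=7.6340 continue | (k=4,j=3): S=105.6732, K−S=0.0000, hold=0.0000 ⇒ V=0.0000 continue | (k=4,j=4): S=178.0710, K−S=0.0000, hold=0.0000 ⇒ V=0.0000 continue
k=3: (k=3,j=0): S=28.6678, K−S=32.8522, hold=32.5944 ⇒ V=32.8522 exercise | (k=3,j=1): S=48.3084, K−S=13.2116, hold=16.9174 ⇒ V=16.9174 continue | (k=3,j=2): S=81.4050, K−S=0.0000, hold=4.2783 ⇒ V=4.2783 continue | (k=3,j=3): S=137.1763, K−S=0.0000, hold=0.0000 ⇒ V=0.0000 continue
k=2: (k=2,j=0): S=37.2142, K−S=24.3058, hold=25.7150 ⇒ V=25.7150 continue | (k=2,j=1): S=62.7100, K−S=0.0000, hold=11.3281 ⇒ V=11.3281 continue | (k=2,j=2): S=105.6732, K−S=0.0000, hold=2.3977 ⇒ V=2.3977 continue
k=1: (k=1,j=0): S=48.3084, K−S=13.2116, hold=19.3020 ⇒ V=19.3020 continue | (k=1,j=1): S=81.4050, K−S=0.0000, hold=7.3837 ⇒ V=7.3837 continue
k=0: (k=0,j=0): S=62.7100, K−S=0.0000, hold=14.0051 ⇒ V=14.0051 continue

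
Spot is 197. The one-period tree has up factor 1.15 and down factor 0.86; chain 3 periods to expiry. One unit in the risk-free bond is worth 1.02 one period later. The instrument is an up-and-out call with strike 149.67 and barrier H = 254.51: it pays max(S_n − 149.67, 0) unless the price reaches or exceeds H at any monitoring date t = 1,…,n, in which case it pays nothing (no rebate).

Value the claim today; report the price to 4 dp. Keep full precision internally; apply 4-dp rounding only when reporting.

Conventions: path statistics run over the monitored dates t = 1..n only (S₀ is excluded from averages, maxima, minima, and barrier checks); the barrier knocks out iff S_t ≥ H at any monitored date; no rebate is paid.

No-arbitrage gives p* = (R−d)/(u−d) = 0.5517: enumerate every path, weight its payoff by its p*-probability, and discount by R^3.
Enumerate all 2^3 = 8 price paths (U = up ×1.15, D = down ×0.86); each path with k up-moves has probability p*^k·(1−p*)^(3−k).
DDD: M=169.4200, payoff=0.0000, prob=0.090082
UDD: M=226.5500, payoff=17.8864, prob=0.110870
DUD: M=194.8330, payoff=17.8864, prob=0.110870
UUD: M=260.5325, payoff=0.0000, prob=0.136455
DDU: M=169.4200, payoff=17.8864, prob=0.110870
UDU: M=226.5500, payoff=74.3880, prob=0.136455
DUU: M=224.0580, payoff=74.3880, prob=0.136455
UUU: M=299.6124, payoff=0.0000, prob=0.167945
Price = Σ prob·payoff / R^3 = 26.250380 / 1.061208 = 24.7363

price = 24.7363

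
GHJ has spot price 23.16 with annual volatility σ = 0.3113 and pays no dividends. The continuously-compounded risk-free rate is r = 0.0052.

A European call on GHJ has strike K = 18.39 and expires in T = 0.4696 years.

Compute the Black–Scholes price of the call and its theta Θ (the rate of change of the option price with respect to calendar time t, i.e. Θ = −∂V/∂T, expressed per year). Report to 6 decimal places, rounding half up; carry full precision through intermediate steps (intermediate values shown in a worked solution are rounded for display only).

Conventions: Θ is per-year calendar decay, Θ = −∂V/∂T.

price = 5.119940
Θ = -1.102447

σ√T = 0.3113·√0.4696 = 0.213326
d₁ = (ln(S/K) + (r+σ²/2)T) / (σ√T) = (ln(23.16/18.39) + (0.0052+0.3113²/2)·0.4696) / 0.213326 = (0.230620 + 0.025196) / 0.213326 = 1.199178
d₂ = d₁ − σ√T = 1.199178 − 0.213326 = 0.985852
e^{−rT} = 0.997561
N(d₁) = 0.884771,  N(d₂) = 0.837897
Call price V = S·N(d₁) − K·e^{−rT}·N(d₂) = 20.491287 − 15.371348 = 5.119940
φ(d₁) = (1/√(2π))·e^{−d₁²/2} = 0.194378
Θ = −S·φ(d₁)·σ/(2√T) − r·K·e^{−rT}·N(d₂) = −1.022516 − 0.079931 = -1.102447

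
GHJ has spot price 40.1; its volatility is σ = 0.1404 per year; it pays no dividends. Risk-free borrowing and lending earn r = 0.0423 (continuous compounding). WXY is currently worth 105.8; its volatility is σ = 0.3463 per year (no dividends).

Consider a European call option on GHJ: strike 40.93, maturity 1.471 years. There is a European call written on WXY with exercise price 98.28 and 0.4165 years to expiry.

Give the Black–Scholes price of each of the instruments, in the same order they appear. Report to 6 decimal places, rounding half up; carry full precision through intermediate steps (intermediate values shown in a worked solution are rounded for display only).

price(GHJ call K=40.93) = 3.564273
price(WXY call K=98.28) = 14.358776

[GHJ call K=40.93]
σ√T = 0.1404·√1.471 = 0.170284
d₁ = (ln(S/K) + (r+σ²/2)T) / (σ√T) = (ln(40.1/40.93) + (0.0423+0.1404²/2)·1.471) / 0.170284 = (-0.020487 + 0.076722) / 0.170284 = 0.330241
d₂ = d₁ − σ√T = 0.330241 − 0.170284 = 0.159957
e^{−rT} = 0.939673
N(d₁) = 0.629391,  N(d₂) = 0.563542
price = S·N(d₁) − K·e^{−rT}·N(d₂) = 25.238576 − 21.674302 = 3.564273
[WXY call K=98.28]
σ√T = 0.3463·√0.4165 = 0.223491
d₁ = (ln(S/K) + (r+σ²/2)T) / (σ√T) = (ln(105.8/98.28) + (0.0423+0.3463²/2)·0.4165) / 0.223491 = (0.073730 + 0.042592) / 0.223491 = 0.520478
d₂ = d₁ − σ√T = 0.520478 − 0.223491 = 0.296987
e^{−rT} = 0.982536
N(d₁) = 0.698635,  N(d₂) = 0.616762
price = S·N(d₁) − K·e^{−rT}·N(d₂) = 73.915541 − 59.556765 = 14.358776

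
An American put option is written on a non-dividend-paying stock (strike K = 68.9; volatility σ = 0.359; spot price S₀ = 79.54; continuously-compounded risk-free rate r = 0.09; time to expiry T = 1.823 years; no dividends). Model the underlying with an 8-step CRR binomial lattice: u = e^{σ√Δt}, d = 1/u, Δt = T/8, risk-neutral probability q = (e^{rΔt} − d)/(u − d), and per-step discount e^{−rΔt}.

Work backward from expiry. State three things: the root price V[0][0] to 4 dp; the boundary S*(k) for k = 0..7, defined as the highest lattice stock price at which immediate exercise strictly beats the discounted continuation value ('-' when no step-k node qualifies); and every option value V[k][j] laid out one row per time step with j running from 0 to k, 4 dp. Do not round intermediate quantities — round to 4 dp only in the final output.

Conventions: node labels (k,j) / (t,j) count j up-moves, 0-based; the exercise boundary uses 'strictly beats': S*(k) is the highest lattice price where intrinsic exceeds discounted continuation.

Δt=0.22787, u=1.18693, d=0.84251, q=0.51742, disc=e^(-rΔt)=0.97970
k=8 terminal: V=max(K-S,0) → 48.7082 40.4536 28.8244 12.4411 0.0000 0.0000 0.0000 0.0000 0.0000
k=7: j=0 S=23.9663 intr=44.9337 cont=43.5351 V=44.9337[EX]; j=1 S=33.7640 intr=35.1360 cont=33.7374 V=35.1360[EX]; j=2 S=47.5671 intr=21.3329 cont=19.9343 V=21.3329[EX]; j=3 S=67.0130 intr=1.8870 cont=5.8819 V=5.8819[hold]; j=4 S=94.4087 intr=0.0000 cont=0.0000 V=0.0000[hold]; j=5 S=133.0040 intr=0.0000 cont=0.0000 V=0.0000[hold]; j=6 S=187.3776 intr=0.0000 cont=0.0000 V=0.0000[hold]; j=7 S=263.9797 intr=0.0000 cont=0.0000 V=0.0000[hold]  S*(7)=47.5671
k=6: j=0 S=28.4464 intr=40.4536 cont=39.0550 V=40.4536[EX]; j=1 S=40.0756 intr=28.8244 cont=27.4257 V=28.8244[EX]; j=2 S=56.4589 intr=12.4411 cont=13.0675 V=13.0675[hold]; j=3 S=79.5400 intr=0.0000 cont=2.7809 V=2.7809[hold]; j=4 S=112.0569 intr=0.0000 cont=0.0000 V=0.0000[hold]; j=5 S=157.8670 intr=0.0000 cont=0.0000 V=0.0000[hold]; j=6 S=222.4048 intr=0.0000 cont=0.0000 V=0.0000[hold]  S*(6)=40.0756
k=5: j=0 S=33.7640 intr=35.1360 cont=33.7374 V=35.1360[EX]; j=1 S=47.5671 intr=21.3329 cont=20.2518 V=21.3329[EX]; j=2 S=67.0130 intr=1.8870 cont=7.5878 V=7.5878[hold]; j=3 S=94.4087 intr=0.0000 cont=1.3147 V=1.3147[hold]; j=4 S=133.0040 intr=0.0000 cont=0.0000 V=0.0000[hold]; j=5 S=187.3776 intr=0.0000 cont=0.0000 V=0.0000[hold]  S*(5)=47.5671
k=4: j=0 S=40.0756 intr=28.8244 cont=27.4257 V=28.8244[EX]; j=1 S=56.4589 intr=12.4411 cont=13.9322 V=13.9322[hold]; j=2 S=79.5400 intr=0.0000 cont=4.2538 V=4.2538[hold]; j=3 S=112.0569 intr=0.0000 cont=0.6216 V=0.6216[hold]; j=4 S=157.8670 intr=0.0000 cont=0.0000 V=0.0000[hold]  S*(4)=40.0756
k=3: j=0 S=47.5671 intr=21.3329 cont=20.6902 V=21.3329[EX]; j=1 S=67.0130 intr=1.8870 cont=8.7433 V=8.7433[hold]; j=2 S=94.4087 intr=0.0000 cont=2.3262 V=2.3262[hold]; j=3 S=133.0040 intr=0.0000 cont=0.2939 V=0.2939[hold]  S*(3)=47.5671
k=2: j=0 S=56.4589 intr=12.4411 cont=14.5180 V=14.5180[hold]; j=1 S=79.5400 intr=0.0000 cont=5.3129 V=5.3129[hold]; j=2 S=112.0569 intr=0.0000 cont=1.2488 V=1.2488[hold]  S*(2)=-
k=1: j=0 S=67.0130 intr=1.8870 cont=9.5570 V=9.5570[hold]; j=1 S=94.4087 intr=0.0000 cont=3.1449 V=3.1449[hold]  S*(1)=-
k=0: j=0 S=79.5400 intr=0.0000 cont=6.1126 V=6.1126[hold]  S*(0)=-

price = 6.1126
boundary = - - - 47.5671 40.0756 47.5671 40.0756 47.5671
tree:
6.1126
9.5570 3.1449
14.5180 5.3129 1.2488
21.3329 8.7433 2.3262 0.2939
28.8244 13.9322 4.2538 0.6216 0.0000
35.1360 21.3329 7.5878 1.3147 0.0000 0.0000
40.4536 28.8244 13.0675 2.7809 0.0000 0.0000 0.0000
44.9337 35.1360 21.3329 5.8819 0.0000 0.0000 0.0000 0.0000
48.7082 40.4536 28.8244 12.4411 0.0000 0.0000 0.0000 0.0000 0.0000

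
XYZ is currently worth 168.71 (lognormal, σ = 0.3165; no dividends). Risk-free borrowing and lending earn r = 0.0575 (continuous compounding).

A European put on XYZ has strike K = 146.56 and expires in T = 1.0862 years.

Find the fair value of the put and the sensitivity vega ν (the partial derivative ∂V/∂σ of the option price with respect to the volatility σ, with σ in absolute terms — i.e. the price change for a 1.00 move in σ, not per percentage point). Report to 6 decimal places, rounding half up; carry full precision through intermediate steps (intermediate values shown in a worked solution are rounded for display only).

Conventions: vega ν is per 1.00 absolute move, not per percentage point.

σ√T = 0.3165·√1.0862 = 0.329859
d₁ = (ln(S/K) + (r+σ²/2)T) / (σ√T) = (ln(168.71/146.56) + (0.0575+0.3165²/2)·1.0862) / 0.329859 = (0.140746 + 0.116860) / 0.329859 = 0.780959
d₂ = d₁ − σ√T = 0.780959 − 0.329859 = 0.451099
e^{−rT} = 0.939454
N(−d₁) = 0.217413,  N(−d₂) = 0.325959
Put price V = K·e^{−rT}·N(−d₂) − S·N(−d₁) = 44.880101 − 36.679815 = 8.200287
φ(d₁) = (1/√(2π))·e^{−d₁²/2} = 0.294085
ν = S·φ(d₁)·√T = 51.709276

price = 8.200287
ν = 51.709276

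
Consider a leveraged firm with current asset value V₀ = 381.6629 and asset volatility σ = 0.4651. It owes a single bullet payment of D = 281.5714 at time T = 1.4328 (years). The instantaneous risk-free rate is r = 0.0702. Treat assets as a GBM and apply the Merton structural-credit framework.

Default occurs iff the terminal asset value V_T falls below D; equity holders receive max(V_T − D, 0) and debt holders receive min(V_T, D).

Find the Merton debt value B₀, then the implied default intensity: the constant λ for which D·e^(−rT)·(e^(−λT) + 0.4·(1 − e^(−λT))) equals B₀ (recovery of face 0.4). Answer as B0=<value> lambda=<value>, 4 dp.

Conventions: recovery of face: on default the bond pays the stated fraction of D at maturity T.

B0=231.4628 lambda=0.1148

Work the structural quantities from V₀ = 381.6629 against face 281.5714:
d₁ = [ln(V₀/D) + (r + σ²/2)T] / (σ√T)
   = [ln(381.6629/281.5714) + (0.0702 + 0.5·0.4651²)·1.4328] / (0.4651·√1.4328)
   = [0.304152 + 0.255553] / 0.556723 = 1.005356
d₂ = d₁ − σ√T = 1.005356 − 0.556723 = 0.448633
N(d₁) = 0.842637,  N(d₂) = 0.673152,  e^(−rT) = 0.904310
E₀ = V₀·N(d₁) − D·e^(−rT)·N(d₂)
   = 381.6629·0.842637 − 281.5714·0.904310·0.673152 = 150.200114
B₀ = V₀ − E₀ = 381.6629 − 150.200114 = 231.462786
e^(−λT) = (B₀·e^(rT)/D − 0.4)/(1 − 0.4) = (231.4628·1.105815/281.5714 − 0.4)/0.6 = 0.84837251
λ = −ln(0.84837251)/1.4328 = 0.114765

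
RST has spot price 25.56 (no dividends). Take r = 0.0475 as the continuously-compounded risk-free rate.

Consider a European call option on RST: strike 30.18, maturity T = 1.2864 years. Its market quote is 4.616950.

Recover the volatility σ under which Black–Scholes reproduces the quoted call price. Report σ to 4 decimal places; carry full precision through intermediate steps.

At σ = 0.4922 the Black–Scholes value reproduces the quote:
σ√T = 0.4922·√1.2864 = 0.558251
d₁ = (ln(S/K) + (r+σ²/2)T) / (σ√T) = (ln(25.56/30.18) + (0.0475+0.4922²/2)·1.2864) / 0.558251 = (-0.166151 + 0.216926) / 0.558251 = 0.090954
d₂ = d₁ − σ√T = 0.090954 − 0.558251 = -0.467297
e^{−rT} = 0.940725
N(d₁) = 0.536236,  N(d₂) = 0.320144
V = S·N(d₁) − K·e^{−rT}·N(d₂) = 13.706181 − 9.089231 = 4.616950 (matching the quote); vega is positive throughout, so no other σ reproduces this price

sigma = 0.4922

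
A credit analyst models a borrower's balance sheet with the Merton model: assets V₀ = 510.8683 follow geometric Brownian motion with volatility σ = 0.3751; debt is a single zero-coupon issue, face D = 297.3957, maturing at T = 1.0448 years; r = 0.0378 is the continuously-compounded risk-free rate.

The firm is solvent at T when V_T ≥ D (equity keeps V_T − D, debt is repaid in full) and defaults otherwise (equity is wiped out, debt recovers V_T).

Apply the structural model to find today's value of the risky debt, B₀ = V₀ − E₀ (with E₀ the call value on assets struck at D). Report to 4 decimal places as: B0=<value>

With assets at 510.8683 and a single debt payment of 297.3957 at 1.0448 years:
d₁ = [ln(V₀/D) + (r + σ²/2)T] / (σ√T)
   = [ln(510.8683/297.3957) + (0.0378 + 0.5·0.3751²)·1.0448] / (0.3751·√1.0448)
   = [0.541048 + 0.112995] / 0.383410 = 1.705858
d₂ = d₁ − σ√T = 1.705858 − 0.383410 = 1.322448
N(d₁) = 0.955983,  N(d₂) = 0.906990,  e^(−rT) = 0.961276
E₀ = V₀·N(d₁) − D·e^(−rT)·N(d₂)
   = 510.8683·0.955983 − 297.3957·0.961276·0.906990 = 229.091364
B₀ = V₀ − E₀ = 510.8683 − 229.091364 = 281.776936

B0=281.7769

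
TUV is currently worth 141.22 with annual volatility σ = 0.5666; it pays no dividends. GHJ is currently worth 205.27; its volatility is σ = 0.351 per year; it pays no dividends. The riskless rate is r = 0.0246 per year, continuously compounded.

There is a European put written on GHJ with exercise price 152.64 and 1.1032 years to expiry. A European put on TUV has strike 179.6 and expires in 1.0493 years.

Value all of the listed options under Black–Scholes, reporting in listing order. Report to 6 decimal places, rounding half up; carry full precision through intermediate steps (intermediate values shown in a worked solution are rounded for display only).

price(GHJ put K=152.64) = 6.671397
price(TUV put K=179.6) = 55.367794

[GHJ put K=152.64]
σ√T = 0.351·√1.1032 = 0.368667
d₁ = (ln(S/K) + (r+σ²/2)T) / (σ√T) = (ln(205.27/152.64) + (0.0246+0.351²/2)·1.1032) / 0.368667 = (0.296244 + 0.095096) / 0.368667 = 1.061501
d₂ = d₁ − σ√T = 1.061501 − 0.368667 = 0.692834
e^{−rT} = 0.973226
N(−d₁) = 0.144231,  N(−d₂) = 0.244207
price = K·e^{−rT}·N(−d₂) − S·N(−d₁) = 36.277723 − 29.606326 = 6.671397
[TUV put K=179.6]
σ√T = 0.5666·√1.0493 = 0.580399
d₁ = (ln(S/K) + (r+σ²/2)T) / (σ√T) = (ln(141.22/179.6) + (0.0246+0.5666²/2)·1.0493) / 0.580399 = (-0.240413 + 0.194244) / 0.580399 = -0.079547
d₂ = d₁ − σ√T = -0.079547 − 0.580399 = -0.659946
e^{−rT} = 0.974518
N(−d₁) = 0.531701,  N(−d₂) = 0.745356
price = K·e^{−rT}·N(−d₂) − S·N(−d₁) = 130.454654 − 75.086860 = 55.367794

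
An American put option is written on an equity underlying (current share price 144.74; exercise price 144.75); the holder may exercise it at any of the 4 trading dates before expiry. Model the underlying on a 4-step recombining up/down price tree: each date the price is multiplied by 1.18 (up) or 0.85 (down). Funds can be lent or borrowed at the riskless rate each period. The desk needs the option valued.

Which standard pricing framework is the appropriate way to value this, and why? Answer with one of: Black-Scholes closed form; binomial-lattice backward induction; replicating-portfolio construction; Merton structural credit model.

Key observation: early exercise of the strike-144.75 put must be checked at each of the 4 dates (spot 144.74), which forces a node-by-node comparison of intrinsic and continuation value backward from expiry.

framework: binomial-lattice backward induction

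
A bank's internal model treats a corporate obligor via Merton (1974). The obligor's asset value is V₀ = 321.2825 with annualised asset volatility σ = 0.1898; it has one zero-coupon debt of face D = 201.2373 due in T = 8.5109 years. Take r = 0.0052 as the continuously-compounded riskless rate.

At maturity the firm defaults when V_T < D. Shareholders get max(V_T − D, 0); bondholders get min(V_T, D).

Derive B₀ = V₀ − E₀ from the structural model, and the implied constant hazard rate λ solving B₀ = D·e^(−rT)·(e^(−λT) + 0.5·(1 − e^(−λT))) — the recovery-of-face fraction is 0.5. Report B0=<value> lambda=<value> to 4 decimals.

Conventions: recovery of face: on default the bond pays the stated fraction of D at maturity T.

With assets at 321.2825 and a single debt payment of 201.2373 at 8.5109 years:
d₁ = [ln(V₀/D) + (r + σ²/2)T] / (σ√T)
   = [ln(321.2825/201.2373) + (0.0052 + 0.5·0.1898²)·8.5109] / (0.1898·√8.5109)
   = [0.467836 + 0.197555] / 0.553712 = 1.201692
d₂ = d₁ − σ√T = 1.201692 − 0.553712 = 0.647980
N(d₁) = 0.885259,  N(d₂) = 0.741501,  e^(−rT) = 0.956708
E₀ = V₀·N(d₁) − D·e^(−rT)·N(d₂)
   = 321.2825·0.885259 − 201.2373·0.956708·0.741501 = 141.660292
B₀ = V₀ − E₀ = 321.2825 − 141.660292 = 179.622208
e^(−λT) = (B₀·e^(rT)/D − 0.5)/(1 − 0.5) = (179.6222·1.045251/201.2373 − 0.5)/0.5 = 0.86595840
λ = −ln(0.86595840)/8.5109 = 0.016910

B0=179.6222 lambda=0.0169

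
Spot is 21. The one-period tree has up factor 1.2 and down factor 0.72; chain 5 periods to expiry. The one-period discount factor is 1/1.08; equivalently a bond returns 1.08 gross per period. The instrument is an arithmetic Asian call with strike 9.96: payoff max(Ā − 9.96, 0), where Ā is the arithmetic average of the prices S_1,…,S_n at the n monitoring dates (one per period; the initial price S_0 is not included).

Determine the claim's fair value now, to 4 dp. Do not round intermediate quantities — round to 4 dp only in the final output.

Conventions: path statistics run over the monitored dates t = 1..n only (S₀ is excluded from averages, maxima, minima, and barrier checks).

No-arbitrage gives p* = (R−d)/(u−d) = 0.7500: enumerate every path, weight its payoff by its p*-probability, and discount by R^5.
Enumerate all 2^5 = 32 price paths (U = up ×1.2, D = down ×0.72); each path with k up-moves has probability p*^k·(1−p*)^(5−k).
DDDDD: Ā=8.7103, payoff=0.0000, prob=0.000977
UDDDD: Ā=14.5171, payoff=4.5571, prob=0.002930
DUDDD: Ā=12.5011, payoff=2.5411, prob=0.002930
UUDDD: Ā=20.8352, payoff=10.8752, prob=0.008789
DDUDD: Ā=11.0496, payoff=1.0896, prob=0.002930
UDUDD: Ā=18.4160, payoff=8.4560, prob=0.008789
DUUDD: Ā=16.4000, payoff=6.4400, prob=0.008789
UUUDD: Ā=27.3334, payoff=17.3734, prob=0.026367
DDDUD: Ā=10.0045, payoff=0.0445, prob=0.002930
UDDUD: Ā=16.6742, payoff=6.7142, prob=0.008789
DUDUD: Ā=14.6582, payoff=4.6982, prob=0.008789
UUDUD: Ā=24.4304, payoff=14.4704, prob=0.026367
DDUUD: Ā=13.2067, payoff=3.2467, prob=0.008789
UDUUD: Ā=22.0112, payoff=12.0512, prob=0.026367
DUUUD: Ā=19.9952, payoff=10.0352, prob=0.026367
UUUUD: Ā=33.3253, payoff=23.3653, prob=0.079102
DDDDU: Ā=9.2521, payoff=0.0000, prob=0.002930
UDDDU: Ā=15.4201, payoff=5.4601, prob=0.008789
DUDDU: Ā=13.4041, payoff=3.4441, prob=0.008789
UUDDU: Ā=22.3402, payoff=12.3802, prob=0.026367
DDUDU: Ā=11.9526, payoff=1.9926, prob=0.008789
UDUDU: Ā=19.9210, payoff=9.9610, prob=0.026367
DUUDU: Ā=17.9050, payoff=7.9450, prob=0.026367
UUUDU: Ā=29.8416, payoff=19.8816, prob=0.079102
DDDUU: Ā=10.9075, payoff=0.9475, prob=0.008789
UDDUU: Ā=18.1792, payoff=8.2192, prob=0.026367
DUDUU: Ā=16.1632, payoff=6.2032, prob=0.026367
UUDUU: Ā=26.9386, payoff=16.9786, prob=0.079102
DDUUU: Ā=14.7116, payoff=4.7516, prob=0.026367
UDUUU: Ā=24.5194, payoff=14.5594, prob=0.079102
DUUUU: Ā=22.5034, payoff=12.5434, prob=0.079102
UUUUU: Ā=37.5057, payoff=27.5457, prob=0.237305
Price = Σ prob·payoff / R^5 = 16.654196 / 1.469328 = 11.3346

price = 11.3346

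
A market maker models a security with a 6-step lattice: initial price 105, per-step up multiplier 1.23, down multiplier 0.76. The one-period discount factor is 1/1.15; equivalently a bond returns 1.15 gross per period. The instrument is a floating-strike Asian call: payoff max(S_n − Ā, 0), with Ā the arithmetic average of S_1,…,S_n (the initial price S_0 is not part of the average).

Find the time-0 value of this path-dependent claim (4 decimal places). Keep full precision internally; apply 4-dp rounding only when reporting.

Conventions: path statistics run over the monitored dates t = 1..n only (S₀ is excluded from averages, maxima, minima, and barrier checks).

Under the martingale measure an up-move has probability p* = 0.8298; value the claim as the probability-weighted average of per-path payoffs, discounted 6 periods at R = 1.15.
Enumerate all 2^6 = 64 price paths (U = up ×1.23, D = down ×0.76); each path with k up-moves has probability p*^k·(1−p*)^(6−k).
DDDDDD: Ā=44.7379, payoff=0.0000, prob=0.000024
UDDDDD: Ā=72.4047, payoff=0.0000, prob=0.000119
DUDDDD: Ā=64.1797, payoff=0.0000, prob=0.000119
UUDDDD: Ā=103.8698, payoff=0.0000, prob=0.000578
DDUDDD: Ā=57.9287, payoff=0.0000, prob=0.000119
UDUDDD: Ā=93.7531, payoff=0.0000, prob=0.000578
DUUDDD: Ā=85.5281, payoff=0.0000, prob=0.000578
UUUDDD: Ā=138.4204, payoff=0.0000, prob=0.002818
DDDUDD: Ā=53.1780, payoff=0.0000, prob=0.000119
UDDUDD: Ā=86.0643, payoff=0.0000, prob=0.000578
DUDUDD: Ā=77.8393, payoff=0.0000, prob=0.000578
UUDUDD: Ā=125.9768, payoff=0.0000, prob=0.002818
DDUUDD: Ā=71.5883, payoff=0.0000, prob=0.000578
UDUUDD: Ā=115.8601, payoff=0.0000, prob=0.002818
DUUUDD: Ā=107.6351, payoff=0.0000, prob=0.002818
UUUUDD: Ā=174.1989, payoff=0.0000, prob=0.013736
DDDDUD: Ā=49.5674, payoff=0.0000, prob=0.000119
UDDDUD: Ā=80.2209, payoff=0.0000, prob=0.000578
DUDDUD: Ā=71.9959, payoff=0.0000, prob=0.000578
UUDDUD: Ā=116.5197, payoff=0.0000, prob=0.002818
DDUDUD: Ā=65.7449, payoff=0.0000, prob=0.000578
UDUDUD: Ā=106.4029, payoff=0.0000, prob=0.002818
DUUDUD: Ā=98.1779, payoff=0.0000, prob=0.002818
UUUDUD: Ā=158.8932, payoff=0.0000, prob=0.013736
DDDUUD: Ā=60.9941, payoff=0.0000, prob=0.000578
UDDUUD: Ā=98.7142, payoff=0.0000, prob=0.002818
DUDUUD: Ā=90.4892, payoff=0.0000, prob=0.002818
UUDUUD: Ā=146.4496, payoff=0.0000, prob=0.013736
DDUUUD: Ā=84.2382, payoff=1.5338, prob=0.002818
UDUUUD: Ā=136.3329, payoff=2.4823, prob=0.013736
DUUUUD: Ā=128.1079, payoff=10.7073, prob=0.013736
UUUUUD: Ā=207.3325, payoff=17.3289, prob=0.066962
DDDDDU: Ā=46.8233, payoff=0.0000, prob=0.000119
UDDDDU: Ā=75.7799, payoff=0.0000, prob=0.000578
DUDDDU: Ā=67.5549, payoff=0.0000, prob=0.000578
UUDDDU: Ā=109.3323, payoff=0.0000, prob=0.002818
DDUDDU: Ā=61.3039, payoff=0.0000, prob=0.000578
UDUDDU: Ā=99.2155, payoff=0.0000, prob=0.002818
DUUDDU: Ā=90.9905, payoff=0.0000, prob=0.002818
UUUDDU: Ā=147.2610, payoff=0.0000, prob=0.013736
DDDUDU: Ā=56.5531, payoff=0.0000, prob=0.000578
UDDUDU: Ā=91.5268, payoff=0.0000, prob=0.002818
DUDUDU: Ā=83.3018, payoff=2.4702, prob=0.002818
UUDUDU: Ā=134.8174, payoff=3.9978, prob=0.013736
DDUUDU: Ā=77.0508, payoff=8.7212, prob=0.002818
UDUUDU: Ā=124.7006, payoff=14.1146, prob=0.013736
DUUUDU: Ā=116.4756, payoff=22.3396, prob=0.013736
UUUUDU: Ā=188.5066, payoff=36.1548, prob=0.066962
DDDDUU: Ā=52.9426, payoff=0.0548, prob=0.000578
UDDDUU: Ā=85.6833, payoff=0.0886, prob=0.002818
DUDDUU: Ā=77.4583, payoff=8.3136, prob=0.002818
UUDDUU: Ā=125.3602, payoff=13.4550, prob=0.013736
DDUDUU: Ā=71.2073, payoff=14.5646, prob=0.002818
UDUDUU: Ā=115.2435, payoff=23.5717, prob=0.013736
DUUDUU: Ā=107.0185, payoff=31.7967, prob=0.013736
UUUDUU: Ā=173.2009, payoff=51.4605, prob=0.066962
DDDUUU: Ā=66.4566, payoff=19.3154, prob=0.002818
UDDUUU: Ā=107.5547, payoff=31.2604, prob=0.013736
DUDUUU: Ā=99.3297, payoff=39.4854, prob=0.013736
UUDUUU: Ā=160.7573, payoff=63.9041, prob=0.066962
DDUUUU: Ā=93.0787, payoff=45.7364, prob=0.013736
UDUUUU: Ā=150.6406, payoff=74.0208, prob=0.066962
DUUUUU: Ā=142.4156, payoff=82.2458, prob=0.066962
UUUUUU: Ā=230.4884, payoff=133.1083, prob=0.326438
Price = Σ prob·payoff / R^6 = 68.658940 / 2.313061 = 29.6832

price = 29.6832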